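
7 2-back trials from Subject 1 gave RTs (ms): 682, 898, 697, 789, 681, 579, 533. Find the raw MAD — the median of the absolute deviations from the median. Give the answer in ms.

Sorted: 533, 579, 681, 682, 697, 789, 898 → median = 682
|x − 682|: 0, 216, 15, 107, 1, 103, 149
Sorted deviations: 0, 1, 15, 103, 107, 149, 216 → MAD = 103

103 ms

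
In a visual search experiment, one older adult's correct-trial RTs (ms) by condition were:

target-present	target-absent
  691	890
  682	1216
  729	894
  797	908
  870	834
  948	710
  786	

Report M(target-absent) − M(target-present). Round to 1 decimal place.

M(target-present) = 5503/7 = 786.143
M(target-absent) = 5452/6 = 908.667
Difference = 908.667 − 786.143 = 122.524 ms

122.5 ms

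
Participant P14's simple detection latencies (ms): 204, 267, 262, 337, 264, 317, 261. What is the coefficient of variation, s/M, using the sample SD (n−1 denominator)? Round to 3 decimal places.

n = 7, Σ = 1912, M = 273.1429
Σ(x−M)² = 11174.857; s = √(11174.857/6) = 43.1564
CV = 43.1564 / 273.1429 = 0.15800

0.158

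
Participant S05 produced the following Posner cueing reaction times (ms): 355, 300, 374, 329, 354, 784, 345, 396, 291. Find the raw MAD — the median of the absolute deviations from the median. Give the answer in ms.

25 ms

Sorted: 291, 300, 329, 345, 354, 355, 374, 396, 784 → median = 354
|x − 354|: 1, 54, 20, 25, 0, 430, 9, 42, 63
Sorted deviations: 0, 1, 9, 20, 25, 42, 54, 63, 430 → MAD = 25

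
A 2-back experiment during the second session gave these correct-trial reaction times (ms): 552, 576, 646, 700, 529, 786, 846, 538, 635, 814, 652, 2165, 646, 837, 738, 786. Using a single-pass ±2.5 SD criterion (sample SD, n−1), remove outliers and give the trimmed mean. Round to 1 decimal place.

n = 16, ΣRT = 12446, M = 777.875
Σ(x−M)² = 2223635.75; s = √(2223635.75/15) = 385.023
Cutoffs: 777.875 ± 2.5·385.023 → [-184.7, 1740.4]
Outside: 2165 → excluded.
Retained (n=15): Σ = 10281, mean = 10281/15 = 685.400

685.4 ms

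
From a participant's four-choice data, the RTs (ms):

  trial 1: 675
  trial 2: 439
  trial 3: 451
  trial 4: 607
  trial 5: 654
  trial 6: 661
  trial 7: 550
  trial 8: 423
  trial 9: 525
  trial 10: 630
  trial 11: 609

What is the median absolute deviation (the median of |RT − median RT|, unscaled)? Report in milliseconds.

Sorted: 423, 439, 451, 525, 550, 607, 609, 630, 654, 661, 675 → median = 607
|x − 607|: 68, 168, 156, 0, 47, 54, 57, 184, 82, 23, 2
Sorted deviations: 0, 2, 23, 47, 54, 57, 68, 82, 156, 168, 184 → MAD = 57

57 ms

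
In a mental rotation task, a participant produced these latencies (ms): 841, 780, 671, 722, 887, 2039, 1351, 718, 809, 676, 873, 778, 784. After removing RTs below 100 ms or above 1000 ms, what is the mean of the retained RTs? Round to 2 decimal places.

776.27 ms

Excluded: 1351, 2039
Retained (n=11): Σ = 8539
Mean = 8539/11 = 776.2727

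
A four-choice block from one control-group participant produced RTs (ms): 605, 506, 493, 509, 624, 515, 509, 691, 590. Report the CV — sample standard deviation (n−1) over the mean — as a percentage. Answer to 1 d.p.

n = 9, Σ = 5042, M = 560.2222
Σ(x−M)² = 38813.556; s = √(38813.556/8) = 69.6541
CV = 69.6541 / 560.2222 = 0.12433 = 12.433%

12.4%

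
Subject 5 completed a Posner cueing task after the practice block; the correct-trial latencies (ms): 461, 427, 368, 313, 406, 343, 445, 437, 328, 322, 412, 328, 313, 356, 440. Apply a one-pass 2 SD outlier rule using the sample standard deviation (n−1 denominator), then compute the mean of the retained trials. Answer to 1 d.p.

n = 15, ΣRT = 5699, M = 379.933
Σ(x−M)² = 41382.93; s = √(41382.93/14) = 54.368
Cutoffs: 379.933 ± 2·54.368 → [271.2, 488.7]
No RTs fall outside the cutoffs; all 15 retained. Mean = 5699/15 = 379.933

379.9 ms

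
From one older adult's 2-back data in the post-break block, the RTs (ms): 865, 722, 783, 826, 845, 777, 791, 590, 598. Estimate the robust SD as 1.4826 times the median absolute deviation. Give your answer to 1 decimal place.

Sorted: 590, 598, 722, 777, 783, 791, 826, 845, 865 → median = 783
|x − 783| sorted: 0, 6, 8, 43, 61, 62, 82, 185, 193 → MAD = 61
Robust SD ≈ 1.4826 × 61 = 90.439

90.4 ms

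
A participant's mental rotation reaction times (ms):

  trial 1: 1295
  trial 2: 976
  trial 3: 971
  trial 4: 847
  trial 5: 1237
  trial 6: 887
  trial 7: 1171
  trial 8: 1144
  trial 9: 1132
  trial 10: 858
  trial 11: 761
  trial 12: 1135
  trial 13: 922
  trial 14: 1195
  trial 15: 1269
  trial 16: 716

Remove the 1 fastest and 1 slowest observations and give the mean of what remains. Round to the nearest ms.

1036 ms

Sorted: 716, 761, 847, 858, 887, 922, 971, 976, 1132, 1135, 1144, 1171, 1195, 1237, 1269, 1295
Drop lowest 1 (716) and highest 1 (1295)
Remaining (n=14): Σ = 14505, mean = 14505/14 = 1036.071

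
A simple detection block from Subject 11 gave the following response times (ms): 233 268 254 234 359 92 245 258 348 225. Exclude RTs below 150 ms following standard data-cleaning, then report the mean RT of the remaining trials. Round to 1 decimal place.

269.3 ms

Excluded: 92
Retained (n=9): Σ = 2424
Mean = 2424/9 = 269.3333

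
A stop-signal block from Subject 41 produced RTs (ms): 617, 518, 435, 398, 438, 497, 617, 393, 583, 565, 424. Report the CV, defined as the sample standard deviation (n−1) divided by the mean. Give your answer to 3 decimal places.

n = 11, Σ = 5485, M = 498.6364
Σ(x−M)² = 74502.545; s = √(74502.545/10) = 86.3149
CV = 86.3149 / 498.6364 = 0.17310

0.173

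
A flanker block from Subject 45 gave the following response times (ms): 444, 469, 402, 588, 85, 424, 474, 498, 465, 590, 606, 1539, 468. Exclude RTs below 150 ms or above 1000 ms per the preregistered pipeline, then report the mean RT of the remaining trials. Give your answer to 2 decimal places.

493.45 ms

Excluded: 85, 1539
Retained (n=11): Σ = 5428
Mean = 5428/11 = 493.4545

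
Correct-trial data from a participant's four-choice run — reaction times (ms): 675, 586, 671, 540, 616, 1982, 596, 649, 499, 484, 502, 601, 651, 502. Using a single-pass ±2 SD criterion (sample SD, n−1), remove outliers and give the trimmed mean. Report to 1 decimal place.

582.5 ms

n = 14, ΣRT = 9554, M = 682.429
Σ(x−M)² = 1877403.43; s = √(1877403.43/13) = 380.021
Cutoffs: 682.429 ± 2·380.021 → [-77.6, 1442.5]
Outside: 1982 → excluded.
Retained (n=13): Σ = 7572, mean = 7572/13 = 582.462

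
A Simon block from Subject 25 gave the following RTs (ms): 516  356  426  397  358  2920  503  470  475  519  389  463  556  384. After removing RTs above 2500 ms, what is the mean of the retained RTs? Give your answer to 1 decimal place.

447.1 ms

Excluded: 2920
Retained (n=13): Σ = 5812
Mean = 5812/13 = 447.0769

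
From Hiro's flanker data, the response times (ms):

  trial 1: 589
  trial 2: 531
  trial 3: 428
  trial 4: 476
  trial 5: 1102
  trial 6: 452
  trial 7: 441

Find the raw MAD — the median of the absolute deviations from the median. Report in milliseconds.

Sorted: 428, 441, 452, 476, 531, 589, 1102 → median = 476
|x − 476|: 113, 55, 48, 0, 626, 24, 35
Sorted deviations: 0, 24, 35, 48, 55, 113, 626 → MAD = 48

48 ms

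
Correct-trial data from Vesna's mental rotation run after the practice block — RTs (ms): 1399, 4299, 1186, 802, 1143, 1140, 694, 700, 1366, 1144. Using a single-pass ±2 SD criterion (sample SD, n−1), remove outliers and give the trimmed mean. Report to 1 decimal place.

n = 10, ΣRT = 13873, M = 1387.300
Σ(x−M)² = 9994766.10; s = √(9994766.10/9) = 1053.817
Cutoffs: 1387.300 ± 2·1053.817 → [-720.3, 3494.9]
Outside: 4299 → excluded.
Retained (n=9): Σ = 9574, mean = 9574/9 = 1063.778

1063.8 ms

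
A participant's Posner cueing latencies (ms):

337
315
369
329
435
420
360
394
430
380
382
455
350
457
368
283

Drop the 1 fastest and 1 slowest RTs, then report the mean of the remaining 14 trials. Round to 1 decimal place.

Sorted: 283, 315, 329, 337, 350, 360, 368, 369, 380, 382, 394, 420, 430, 435, 455, 457
Drop lowest 1 (283) and highest 1 (457)
Remaining (n=14): Σ = 5324, mean = 5324/14 = 380.286

380.3 ms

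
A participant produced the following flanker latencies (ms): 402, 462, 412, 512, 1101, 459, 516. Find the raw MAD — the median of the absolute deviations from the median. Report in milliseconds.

Sorted: 402, 412, 459, 462, 512, 516, 1101 → median = 462
|x − 462|: 60, 0, 50, 50, 639, 3, 54
Sorted deviations: 0, 3, 50, 50, 54, 60, 639 → MAD = 50

50 ms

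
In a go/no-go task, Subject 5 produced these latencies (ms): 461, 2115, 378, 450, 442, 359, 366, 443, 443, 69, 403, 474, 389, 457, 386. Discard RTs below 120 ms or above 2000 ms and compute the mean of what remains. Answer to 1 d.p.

Excluded: 69, 2115
Retained (n=13): Σ = 5451
Mean = 5451/13 = 419.3077

419.3 ms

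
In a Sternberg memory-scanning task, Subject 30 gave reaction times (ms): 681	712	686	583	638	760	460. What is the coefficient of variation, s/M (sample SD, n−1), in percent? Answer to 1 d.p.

n = 7, Σ = 4520, M = 645.7143
Σ(x−M)² = 58805.429; s = √(58805.429/6) = 98.9995
CV = 98.9995 / 645.7143 = 0.15332 = 15.332%

15.3%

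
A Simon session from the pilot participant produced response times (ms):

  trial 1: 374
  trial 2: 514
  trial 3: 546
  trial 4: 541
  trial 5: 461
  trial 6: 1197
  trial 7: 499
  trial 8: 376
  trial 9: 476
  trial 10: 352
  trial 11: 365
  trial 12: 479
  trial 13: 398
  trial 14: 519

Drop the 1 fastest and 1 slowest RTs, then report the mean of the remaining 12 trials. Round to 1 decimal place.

462.3 ms

Sorted: 352, 365, 374, 376, 398, 461, 476, 479, 499, 514, 519, 541, 546, 1197
Drop lowest 1 (352) and highest 1 (1197)
Remaining (n=12): Σ = 5548, mean = 5548/12 = 462.333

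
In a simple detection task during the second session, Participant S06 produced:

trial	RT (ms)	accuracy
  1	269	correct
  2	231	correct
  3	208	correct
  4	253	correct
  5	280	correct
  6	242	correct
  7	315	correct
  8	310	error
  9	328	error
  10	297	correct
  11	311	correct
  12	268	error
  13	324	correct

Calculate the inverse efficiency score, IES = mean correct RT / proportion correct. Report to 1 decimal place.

354.9 ms

Correct trials (n=10): 269, 231, 208, 253, 280, 242, 315, 297, 311, 324
Mean correct RT = 2730/10 = 273.0000 ms
Proportion correct = 10/13
IES = 273.0000 / (10/13) = 354.900 ms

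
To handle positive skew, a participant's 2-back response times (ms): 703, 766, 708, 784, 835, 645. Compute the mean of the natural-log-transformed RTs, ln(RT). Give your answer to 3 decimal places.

ln(RT): 6.5554, 6.6412, 6.5624, 6.6644, 6.7274, 6.4693
Σ ln(RT) = 39.6201
Mean = 39.6201/6 = 6.60335

6.603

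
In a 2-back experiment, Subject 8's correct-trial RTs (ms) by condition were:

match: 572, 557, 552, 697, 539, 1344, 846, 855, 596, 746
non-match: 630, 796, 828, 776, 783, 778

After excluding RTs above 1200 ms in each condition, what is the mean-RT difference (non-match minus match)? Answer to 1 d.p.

102.9 ms

match: exclude 1344
M(match) = 5960/9 = 662.222
M(non-match) = 4591/6 = 765.167
Difference = 765.167 − 662.222 = 102.944 ms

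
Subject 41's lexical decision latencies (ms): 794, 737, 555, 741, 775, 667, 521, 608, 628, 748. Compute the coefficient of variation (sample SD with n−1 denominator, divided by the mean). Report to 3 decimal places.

0.141

n = 10, Σ = 6774, M = 677.4000
Σ(x−M)² = 82510.400; s = √(82510.400/9) = 95.7487
CV = 95.7487 / 677.4000 = 0.14135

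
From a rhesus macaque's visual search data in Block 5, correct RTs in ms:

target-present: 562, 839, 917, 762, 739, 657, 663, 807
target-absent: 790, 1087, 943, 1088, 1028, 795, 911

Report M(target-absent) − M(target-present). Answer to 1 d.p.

M(target-present) = 5946/8 = 743.250
M(target-absent) = 6642/7 = 948.857
Difference = 948.857 − 743.250 = 205.607 ms

205.6 ms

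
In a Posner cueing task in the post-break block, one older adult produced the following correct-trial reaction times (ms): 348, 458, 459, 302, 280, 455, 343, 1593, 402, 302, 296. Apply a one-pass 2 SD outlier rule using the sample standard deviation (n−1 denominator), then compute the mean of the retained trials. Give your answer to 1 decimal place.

n = 11, ΣRT = 5238, M = 476.182
Σ(x−M)² = 1419659.64; s = √(1419659.64/10) = 376.784
Cutoffs: 476.182 ± 2·376.784 → [-277.4, 1229.7]
Outside: 1593 → excluded.
Retained (n=10): Σ = 3645, mean = 3645/10 = 364.500

364.5 ms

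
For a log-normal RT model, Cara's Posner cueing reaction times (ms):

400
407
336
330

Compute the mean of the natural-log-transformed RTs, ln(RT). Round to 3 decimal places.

5.904

ln(RT): 5.9915, 6.0088, 5.8171, 5.7991
Σ ln(RT) = 23.6165
Mean = 23.6165/4 = 5.90412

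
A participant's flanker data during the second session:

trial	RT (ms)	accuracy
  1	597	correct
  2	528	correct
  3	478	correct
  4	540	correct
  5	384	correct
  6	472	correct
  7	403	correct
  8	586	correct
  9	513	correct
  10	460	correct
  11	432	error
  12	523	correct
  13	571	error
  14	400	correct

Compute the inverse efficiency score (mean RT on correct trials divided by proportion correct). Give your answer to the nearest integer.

572 ms

Correct trials (n=12): 597, 528, 478, 540, 384, 472, 403, 586, 513, 460, 523, 400
Mean correct RT = 5884/12 = 490.3333 ms
Proportion correct = 12/14
IES = 490.3333 / (12/14) = 572.056 ms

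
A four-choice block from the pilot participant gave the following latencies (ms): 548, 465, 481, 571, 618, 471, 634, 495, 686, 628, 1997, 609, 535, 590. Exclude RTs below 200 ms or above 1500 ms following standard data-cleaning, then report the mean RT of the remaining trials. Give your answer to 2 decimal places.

Excluded: 1997
Retained (n=13): Σ = 7331
Mean = 7331/13 = 563.9231

563.92 ms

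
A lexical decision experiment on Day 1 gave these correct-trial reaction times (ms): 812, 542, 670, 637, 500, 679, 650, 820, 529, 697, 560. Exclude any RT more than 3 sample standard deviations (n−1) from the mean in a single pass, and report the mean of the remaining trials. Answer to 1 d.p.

n = 11, ΣRT = 7096, M = 645.091
Σ(x−M)² = 115402.91; s = √(115402.91/10) = 107.426
Cutoffs: 645.091 ± 3·107.426 → [322.8, 967.4]
No RTs fall outside the cutoffs; all 11 retained. Mean = 7096/11 = 645.091

645.1 ms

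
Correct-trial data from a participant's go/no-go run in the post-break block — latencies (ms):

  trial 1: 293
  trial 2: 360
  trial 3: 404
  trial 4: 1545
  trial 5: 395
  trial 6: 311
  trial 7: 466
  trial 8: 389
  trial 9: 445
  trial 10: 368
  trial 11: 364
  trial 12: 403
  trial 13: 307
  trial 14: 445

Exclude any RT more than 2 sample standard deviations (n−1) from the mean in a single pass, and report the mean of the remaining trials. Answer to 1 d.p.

n = 14, ΣRT = 6495, M = 463.929
Σ(x−M)² = 1294324.93; s = √(1294324.93/13) = 315.537
Cutoffs: 463.929 ± 2·315.537 → [-167.1, 1095.0]
Outside: 1545 → excluded.
Retained (n=13): Σ = 4950, mean = 4950/13 = 380.769

380.8 ms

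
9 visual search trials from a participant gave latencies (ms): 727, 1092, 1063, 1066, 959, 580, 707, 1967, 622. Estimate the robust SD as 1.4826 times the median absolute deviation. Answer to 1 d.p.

344.0 ms

Sorted: 580, 622, 707, 727, 959, 1063, 1066, 1092, 1967 → median = 959
|x − 959| sorted: 0, 104, 107, 133, 232, 252, 337, 379, 1008 → MAD = 232
Robust SD ≈ 1.4826 × 232 = 343.963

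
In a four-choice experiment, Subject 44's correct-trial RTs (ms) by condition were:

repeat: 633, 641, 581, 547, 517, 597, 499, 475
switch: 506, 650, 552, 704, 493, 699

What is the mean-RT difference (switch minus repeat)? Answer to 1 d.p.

M(repeat) = 4490/8 = 561.250
M(switch) = 3604/6 = 600.667
Difference = 600.667 − 561.250 = 39.417 ms

39.4 ms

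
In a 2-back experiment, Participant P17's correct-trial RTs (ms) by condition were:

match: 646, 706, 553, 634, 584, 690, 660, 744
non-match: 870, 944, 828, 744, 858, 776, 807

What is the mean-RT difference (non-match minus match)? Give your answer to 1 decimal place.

180.3 ms

M(match) = 5217/8 = 652.125
M(non-match) = 5827/7 = 832.429
Difference = 832.429 − 652.125 = 180.304 ms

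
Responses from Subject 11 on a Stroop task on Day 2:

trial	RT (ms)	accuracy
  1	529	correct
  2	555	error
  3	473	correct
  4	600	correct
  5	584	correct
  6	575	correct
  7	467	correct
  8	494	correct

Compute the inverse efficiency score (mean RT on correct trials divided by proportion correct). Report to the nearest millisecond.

Correct trials (n=7): 529, 473, 600, 584, 575, 467, 494
Mean correct RT = 3722/7 = 531.7143 ms
Proportion correct = 7/8
IES = 531.7143 / (7/8) = 607.673 ms

608 ms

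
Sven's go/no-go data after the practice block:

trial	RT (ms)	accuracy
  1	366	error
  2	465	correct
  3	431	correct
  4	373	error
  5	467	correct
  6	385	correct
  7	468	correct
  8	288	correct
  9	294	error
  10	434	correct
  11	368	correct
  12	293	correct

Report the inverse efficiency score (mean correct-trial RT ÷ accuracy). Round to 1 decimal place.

Correct trials (n=9): 465, 431, 467, 385, 468, 288, 434, 368, 293
Mean correct RT = 3599/9 = 399.8889 ms
Proportion correct = 9/12
IES = 399.8889 / (9/12) = 533.185 ms

533.2 ms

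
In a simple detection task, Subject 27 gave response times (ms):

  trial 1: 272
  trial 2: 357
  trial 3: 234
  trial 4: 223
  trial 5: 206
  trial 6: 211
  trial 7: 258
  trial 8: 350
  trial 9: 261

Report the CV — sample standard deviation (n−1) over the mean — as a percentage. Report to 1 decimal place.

n = 9, Σ = 2372, M = 263.5556
Σ(x−M)² = 24906.222; s = √(24906.222/8) = 55.7968
CV = 55.7968 / 263.5556 = 0.21171 = 21.171%

21.2%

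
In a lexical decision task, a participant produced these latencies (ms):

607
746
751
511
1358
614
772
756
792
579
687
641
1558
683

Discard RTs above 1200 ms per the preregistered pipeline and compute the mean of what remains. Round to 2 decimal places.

Excluded: 1358, 1558
Retained (n=12): Σ = 8139
Mean = 8139/12 = 678.2500

678.25 ms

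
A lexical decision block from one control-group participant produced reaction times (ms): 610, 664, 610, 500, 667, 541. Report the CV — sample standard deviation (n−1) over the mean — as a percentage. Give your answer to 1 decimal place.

11.1%

n = 6, Σ = 3592, M = 598.6667
Σ(x−M)² = 22255.333; s = √(22255.333/5) = 66.7163
CV = 66.7163 / 598.6667 = 0.11144 = 11.144%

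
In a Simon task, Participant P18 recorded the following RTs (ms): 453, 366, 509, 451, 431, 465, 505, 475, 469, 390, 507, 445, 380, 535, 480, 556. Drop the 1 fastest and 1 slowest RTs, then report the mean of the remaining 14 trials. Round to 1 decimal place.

463.9 ms

Sorted: 366, 380, 390, 431, 445, 451, 453, 465, 469, 475, 480, 505, 507, 509, 535, 556
Drop lowest 1 (366) and highest 1 (556)
Remaining (n=14): Σ = 6495, mean = 6495/14 = 463.929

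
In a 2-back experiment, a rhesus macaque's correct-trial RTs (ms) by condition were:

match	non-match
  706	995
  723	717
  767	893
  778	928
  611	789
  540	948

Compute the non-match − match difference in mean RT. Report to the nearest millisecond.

M(match) = 4125/6 = 687.500
M(non-match) = 5270/6 = 878.333
Difference = 878.333 − 687.500 = 190.833 ms

191 ms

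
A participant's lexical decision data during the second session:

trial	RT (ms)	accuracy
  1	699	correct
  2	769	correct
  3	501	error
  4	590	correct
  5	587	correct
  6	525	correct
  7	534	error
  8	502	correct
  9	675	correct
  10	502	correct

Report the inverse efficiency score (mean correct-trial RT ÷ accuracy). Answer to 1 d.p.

757.7 ms

Correct trials (n=8): 699, 769, 590, 587, 525, 502, 675, 502
Mean correct RT = 4849/8 = 606.1250 ms
Proportion correct = 8/10
IES = 606.1250 / (8/10) = 757.656 ms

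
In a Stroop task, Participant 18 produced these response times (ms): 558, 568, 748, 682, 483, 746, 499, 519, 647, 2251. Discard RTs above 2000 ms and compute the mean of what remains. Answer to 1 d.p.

605.6 ms

Excluded: 2251
Retained (n=9): Σ = 5450
Mean = 5450/9 = 605.5556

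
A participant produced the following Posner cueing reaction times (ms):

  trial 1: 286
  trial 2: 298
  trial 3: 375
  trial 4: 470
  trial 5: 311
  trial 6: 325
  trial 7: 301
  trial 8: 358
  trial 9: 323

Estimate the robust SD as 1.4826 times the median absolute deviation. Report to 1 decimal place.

Sorted: 286, 298, 301, 311, 323, 325, 358, 375, 470 → median = 323
|x − 323| sorted: 0, 2, 12, 22, 25, 35, 37, 52, 147 → MAD = 25
Robust SD ≈ 1.4826 × 25 = 37.065

37.1 ms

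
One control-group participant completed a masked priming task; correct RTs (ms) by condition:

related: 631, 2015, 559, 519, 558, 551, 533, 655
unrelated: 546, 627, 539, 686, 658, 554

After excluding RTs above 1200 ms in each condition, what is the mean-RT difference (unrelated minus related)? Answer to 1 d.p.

related: exclude 2015
M(related) = 4006/7 = 572.286
M(unrelated) = 3610/6 = 601.667
Difference = 601.667 − 572.286 = 29.381 ms

29.4 ms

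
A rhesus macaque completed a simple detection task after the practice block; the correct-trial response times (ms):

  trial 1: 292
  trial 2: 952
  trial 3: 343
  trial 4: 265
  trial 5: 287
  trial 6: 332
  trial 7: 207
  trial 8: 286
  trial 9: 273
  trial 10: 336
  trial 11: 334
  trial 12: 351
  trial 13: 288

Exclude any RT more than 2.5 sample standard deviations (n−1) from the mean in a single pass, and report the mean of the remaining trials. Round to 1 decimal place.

n = 13, ΣRT = 4546, M = 349.692
Σ(x−M)² = 412104.77; s = √(412104.77/12) = 185.316
Cutoffs: 349.692 ± 2.5·185.316 → [-113.6, 813.0]
Outside: 952 → excluded.
Retained (n=12): Σ = 3594, mean = 3594/12 = 299.500

299.5 ms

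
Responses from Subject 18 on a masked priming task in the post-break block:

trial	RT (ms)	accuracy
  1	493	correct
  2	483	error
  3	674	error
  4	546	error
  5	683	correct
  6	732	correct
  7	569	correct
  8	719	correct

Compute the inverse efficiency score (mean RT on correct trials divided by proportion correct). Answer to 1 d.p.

Correct trials (n=5): 493, 683, 732, 569, 719
Mean correct RT = 3196/5 = 639.2000 ms
Proportion correct = 5/8
IES = 639.2000 / (5/8) = 1022.720 ms

1022.7 ms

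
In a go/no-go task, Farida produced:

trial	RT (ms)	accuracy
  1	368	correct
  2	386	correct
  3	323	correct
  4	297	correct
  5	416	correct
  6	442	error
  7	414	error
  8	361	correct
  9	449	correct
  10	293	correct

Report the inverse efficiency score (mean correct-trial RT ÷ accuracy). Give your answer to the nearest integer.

Correct trials (n=8): 368, 386, 323, 297, 416, 361, 449, 293
Mean correct RT = 2893/8 = 361.6250 ms
Proportion correct = 8/10
IES = 361.6250 / (8/10) = 452.031 ms

452 ms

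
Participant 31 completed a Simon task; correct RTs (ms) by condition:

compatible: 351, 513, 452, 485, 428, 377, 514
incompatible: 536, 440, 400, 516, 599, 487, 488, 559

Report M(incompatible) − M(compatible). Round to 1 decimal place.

M(compatible) = 3120/7 = 445.714
M(incompatible) = 4025/8 = 503.125
Difference = 503.125 − 445.714 = 57.411 ms

57.4 ms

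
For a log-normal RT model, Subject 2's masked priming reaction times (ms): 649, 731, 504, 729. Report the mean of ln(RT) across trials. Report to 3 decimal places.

ln(RT): 6.4754, 6.5944, 6.2226, 6.5917
Σ ln(RT) = 25.8841
Mean = 25.8841/4 = 6.47102

6.471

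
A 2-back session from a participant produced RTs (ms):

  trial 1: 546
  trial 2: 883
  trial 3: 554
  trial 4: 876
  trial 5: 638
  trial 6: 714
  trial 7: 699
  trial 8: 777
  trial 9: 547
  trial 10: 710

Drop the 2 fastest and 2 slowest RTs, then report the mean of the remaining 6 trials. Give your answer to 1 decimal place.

682.0 ms

Sorted: 546, 547, 554, 638, 699, 710, 714, 777, 876, 883
Drop lowest 2 (546, 547) and highest 2 (876, 883)
Remaining (n=6): Σ = 4092, mean = 4092/6 = 682.000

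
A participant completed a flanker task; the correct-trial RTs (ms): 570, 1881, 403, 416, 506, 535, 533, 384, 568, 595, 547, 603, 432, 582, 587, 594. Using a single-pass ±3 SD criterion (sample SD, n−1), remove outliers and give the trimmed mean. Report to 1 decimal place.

523.7 ms

n = 16, ΣRT = 9736, M = 608.500
Σ(x−M)² = 1810196.00; s = √(1810196.00/15) = 347.390
Cutoffs: 608.500 ± 3·347.390 → [-433.7, 1650.7]
Outside: 1881 → excluded.
Retained (n=15): Σ = 7855, mean = 7855/15 = 523.667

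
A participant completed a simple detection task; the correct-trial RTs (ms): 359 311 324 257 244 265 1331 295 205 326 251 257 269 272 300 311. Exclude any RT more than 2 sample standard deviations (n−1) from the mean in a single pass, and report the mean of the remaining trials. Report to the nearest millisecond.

283 ms

n = 16, ΣRT = 5577, M = 348.562
Σ(x−M)² = 1051457.94; s = √(1051457.94/15) = 264.759
Cutoffs: 348.562 ± 2·264.759 → [-181.0, 878.1]
Outside: 1331 → excluded.
Retained (n=15): Σ = 4246, mean = 4246/15 = 283.067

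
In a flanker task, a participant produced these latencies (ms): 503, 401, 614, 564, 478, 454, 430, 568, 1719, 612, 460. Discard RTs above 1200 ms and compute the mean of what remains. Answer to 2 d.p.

508.40 ms

Excluded: 1719
Retained (n=10): Σ = 5084
Mean = 5084/10 = 508.4000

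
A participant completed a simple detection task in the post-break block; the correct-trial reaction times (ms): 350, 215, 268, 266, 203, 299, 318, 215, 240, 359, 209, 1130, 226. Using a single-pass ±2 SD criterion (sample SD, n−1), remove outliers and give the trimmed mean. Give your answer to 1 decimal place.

264.0 ms

n = 13, ΣRT = 4298, M = 330.615
Σ(x−M)² = 726417.08; s = √(726417.08/12) = 246.038
Cutoffs: 330.615 ± 2·246.038 → [-161.5, 822.7]
Outside: 1130 → excluded.
Retained (n=12): Σ = 3168, mean = 3168/12 = 264.000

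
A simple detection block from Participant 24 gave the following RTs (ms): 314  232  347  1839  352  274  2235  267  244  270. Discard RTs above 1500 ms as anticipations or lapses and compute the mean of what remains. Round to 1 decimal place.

287.5 ms

Excluded: 1839, 2235
Retained (n=8): Σ = 2300
Mean = 2300/8 = 287.5000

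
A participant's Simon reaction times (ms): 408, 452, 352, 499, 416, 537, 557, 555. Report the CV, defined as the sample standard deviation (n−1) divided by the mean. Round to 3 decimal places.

n = 8, Σ = 3776, M = 472.0000
Σ(x−M)² = 41100.000; s = √(41100.000/7) = 76.6252
CV = 76.6252 / 472.0000 = 0.16234

0.162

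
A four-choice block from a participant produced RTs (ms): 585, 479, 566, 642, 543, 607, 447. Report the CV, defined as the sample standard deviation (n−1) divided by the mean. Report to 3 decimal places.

n = 7, Σ = 3869, M = 552.7143
Σ(x−M)² = 28841.429; s = √(28841.429/6) = 69.3318
CV = 69.3318 / 552.7143 = 0.12544

0.125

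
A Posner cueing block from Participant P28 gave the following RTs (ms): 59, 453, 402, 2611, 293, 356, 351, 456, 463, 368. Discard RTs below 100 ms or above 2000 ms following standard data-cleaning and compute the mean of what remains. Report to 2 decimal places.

Excluded: 59, 2611
Retained (n=8): Σ = 3142
Mean = 3142/8 = 392.7500

392.75 ms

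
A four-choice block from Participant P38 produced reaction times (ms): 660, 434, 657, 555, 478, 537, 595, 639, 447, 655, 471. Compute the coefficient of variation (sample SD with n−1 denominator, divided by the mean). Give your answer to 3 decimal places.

0.160

n = 11, Σ = 6128, M = 557.0909
Σ(x−M)² = 79650.909; s = √(79650.909/10) = 89.2474
CV = 89.2474 / 557.0909 = 0.16020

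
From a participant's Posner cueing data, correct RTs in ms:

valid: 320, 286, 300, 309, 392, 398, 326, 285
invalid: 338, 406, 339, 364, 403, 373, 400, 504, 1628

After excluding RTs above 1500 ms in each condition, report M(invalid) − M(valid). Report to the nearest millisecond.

invalid: exclude 1628
M(valid) = 2616/8 = 327.000
M(invalid) = 3127/8 = 390.875
Difference = 390.875 − 327.000 = 63.875 ms

64 ms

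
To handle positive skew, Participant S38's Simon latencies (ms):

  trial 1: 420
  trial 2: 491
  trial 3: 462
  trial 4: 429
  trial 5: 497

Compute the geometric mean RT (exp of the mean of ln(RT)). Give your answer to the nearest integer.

459 ms

ln(RT): 6.0403, 6.1964, 6.1356, 6.0615, 6.2086
Mean ln(RT) = 30.6423/5 = 6.12846
Geometric mean = exp(6.12846) = 458.73 ms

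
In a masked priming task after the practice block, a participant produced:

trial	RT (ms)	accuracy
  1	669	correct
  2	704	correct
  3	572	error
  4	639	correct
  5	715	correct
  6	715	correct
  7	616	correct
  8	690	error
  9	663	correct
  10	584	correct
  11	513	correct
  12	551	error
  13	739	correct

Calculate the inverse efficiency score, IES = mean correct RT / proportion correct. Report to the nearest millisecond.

852 ms

Correct trials (n=10): 669, 704, 639, 715, 715, 616, 663, 584, 513, 739
Mean correct RT = 6557/10 = 655.7000 ms
Proportion correct = 10/13
IES = 655.7000 / (10/13) = 852.410 ms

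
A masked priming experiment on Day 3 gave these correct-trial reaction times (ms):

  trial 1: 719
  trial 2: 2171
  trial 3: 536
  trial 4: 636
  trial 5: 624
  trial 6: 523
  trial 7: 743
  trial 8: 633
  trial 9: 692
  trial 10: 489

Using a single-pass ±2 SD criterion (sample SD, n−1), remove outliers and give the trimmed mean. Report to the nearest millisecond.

n = 10, ΣRT = 7766, M = 776.600
Σ(x−M)² = 2224546.40; s = √(2224546.40/9) = 497.164
Cutoffs: 776.600 ± 2·497.164 → [-217.7, 1770.9]
Outside: 2171 → excluded.
Retained (n=9): Σ = 5595, mean = 5595/9 = 621.667

622 ms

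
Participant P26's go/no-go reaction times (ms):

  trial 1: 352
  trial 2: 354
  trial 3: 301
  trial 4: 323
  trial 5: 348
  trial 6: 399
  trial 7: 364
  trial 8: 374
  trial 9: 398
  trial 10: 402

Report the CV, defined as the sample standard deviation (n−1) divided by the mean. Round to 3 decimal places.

0.092

n = 10, Σ = 3615, M = 361.5000
Σ(x−M)² = 10012.500; s = √(10012.500/9) = 33.3542
CV = 33.3542 / 361.5000 = 0.09227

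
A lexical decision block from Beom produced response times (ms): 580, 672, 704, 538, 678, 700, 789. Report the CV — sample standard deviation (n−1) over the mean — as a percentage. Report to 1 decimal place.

n = 7, Σ = 4661, M = 665.8571
Σ(x−M)² = 41688.857; s = √(41688.857/6) = 83.3555
CV = 83.3555 / 665.8571 = 0.12519 = 12.519%

12.5%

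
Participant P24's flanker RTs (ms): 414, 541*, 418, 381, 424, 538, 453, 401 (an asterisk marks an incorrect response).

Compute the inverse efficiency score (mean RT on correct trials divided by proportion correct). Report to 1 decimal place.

494.5 ms

Correct trials (n=7): 414, 418, 381, 424, 538, 453, 401
Mean correct RT = 3029/7 = 432.7143 ms
Proportion correct = 7/8
IES = 432.7143 / (7/8) = 494.531 ms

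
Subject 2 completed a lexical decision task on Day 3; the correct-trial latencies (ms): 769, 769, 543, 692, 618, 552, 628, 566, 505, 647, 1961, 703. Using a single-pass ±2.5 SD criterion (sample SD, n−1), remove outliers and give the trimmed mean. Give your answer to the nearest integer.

n = 12, ΣRT = 8953, M = 746.083
Σ(x−M)² = 1691482.92; s = √(1691482.92/11) = 392.137
Cutoffs: 746.083 ± 2.5·392.137 → [-234.3, 1726.4]
Outside: 1961 → excluded.
Retained (n=11): Σ = 6992, mean = 6992/11 = 635.636

636 ms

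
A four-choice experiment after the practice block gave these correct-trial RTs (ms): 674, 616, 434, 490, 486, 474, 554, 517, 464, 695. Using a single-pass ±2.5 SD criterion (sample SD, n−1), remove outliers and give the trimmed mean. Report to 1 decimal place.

n = 10, ΣRT = 5404, M = 540.400
Σ(x−M)² = 75264.40; s = √(75264.40/9) = 91.448
Cutoffs: 540.400 ± 2.5·91.448 → [311.8, 769.0]
No RTs fall outside the cutoffs; all 10 retained. Mean = 5404/10 = 540.400

540.4 ms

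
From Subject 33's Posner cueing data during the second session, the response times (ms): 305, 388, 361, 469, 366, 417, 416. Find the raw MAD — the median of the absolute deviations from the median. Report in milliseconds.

Sorted: 305, 361, 366, 388, 416, 417, 469 → median = 388
|x − 388|: 83, 0, 27, 81, 22, 29, 28
Sorted deviations: 0, 22, 27, 28, 29, 81, 83 → MAD = 28

28 ms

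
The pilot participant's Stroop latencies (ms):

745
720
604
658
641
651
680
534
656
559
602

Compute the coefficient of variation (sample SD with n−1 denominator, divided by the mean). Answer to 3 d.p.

0.099

n = 11, Σ = 7050, M = 640.9091
Σ(x−M)² = 40254.909; s = √(40254.909/10) = 63.4468
CV = 63.4468 / 640.9091 = 0.09899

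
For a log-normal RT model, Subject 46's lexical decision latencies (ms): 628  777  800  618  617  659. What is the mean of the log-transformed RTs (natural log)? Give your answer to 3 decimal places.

6.521

ln(RT): 6.4425, 6.6554, 6.6846, 6.4265, 6.4249, 6.4907
Σ ln(RT) = 39.1247
Mean = 39.1247/6 = 6.52078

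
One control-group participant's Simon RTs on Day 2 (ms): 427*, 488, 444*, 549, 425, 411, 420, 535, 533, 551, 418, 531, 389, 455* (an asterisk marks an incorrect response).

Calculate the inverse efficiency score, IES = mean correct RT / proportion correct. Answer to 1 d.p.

Correct trials (n=11): 488, 549, 425, 411, 420, 535, 533, 551, 418, 531, 389
Mean correct RT = 5250/11 = 477.2727 ms
Proportion correct = 11/14
IES = 477.2727 / (11/14) = 607.438 ms

607.4 ms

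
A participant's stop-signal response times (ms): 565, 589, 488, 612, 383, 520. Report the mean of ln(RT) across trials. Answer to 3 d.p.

6.254

ln(RT): 6.3368, 6.3784, 6.1903, 6.4167, 5.9480, 6.2538
Σ ln(RT) = 37.5242
Mean = 37.5242/6 = 6.25403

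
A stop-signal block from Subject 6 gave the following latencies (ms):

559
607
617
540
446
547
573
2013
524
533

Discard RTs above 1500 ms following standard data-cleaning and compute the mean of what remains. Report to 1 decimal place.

549.6 ms

Excluded: 2013
Retained (n=9): Σ = 4946
Mean = 4946/9 = 549.5556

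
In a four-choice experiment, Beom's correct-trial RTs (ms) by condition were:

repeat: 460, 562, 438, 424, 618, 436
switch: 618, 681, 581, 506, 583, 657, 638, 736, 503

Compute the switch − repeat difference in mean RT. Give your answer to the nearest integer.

M(repeat) = 2938/6 = 489.667
M(switch) = 5503/9 = 611.444
Difference = 611.444 − 489.667 = 121.778 ms

122 ms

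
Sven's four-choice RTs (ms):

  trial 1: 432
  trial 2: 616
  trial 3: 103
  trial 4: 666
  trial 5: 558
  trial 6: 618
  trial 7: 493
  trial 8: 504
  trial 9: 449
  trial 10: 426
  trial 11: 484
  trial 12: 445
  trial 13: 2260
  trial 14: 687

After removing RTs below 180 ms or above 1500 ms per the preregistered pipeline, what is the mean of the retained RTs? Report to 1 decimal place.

Excluded: 103, 2260
Retained (n=12): Σ = 6378
Mean = 6378/12 = 531.5000

531.5 ms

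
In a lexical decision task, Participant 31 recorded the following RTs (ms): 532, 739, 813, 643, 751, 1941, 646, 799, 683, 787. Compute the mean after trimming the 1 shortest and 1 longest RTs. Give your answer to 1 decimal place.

Sorted: 532, 643, 646, 683, 739, 751, 787, 799, 813, 1941
Drop lowest 1 (532) and highest 1 (1941)
Remaining (n=8): Σ = 5861, mean = 5861/8 = 732.625

732.6 ms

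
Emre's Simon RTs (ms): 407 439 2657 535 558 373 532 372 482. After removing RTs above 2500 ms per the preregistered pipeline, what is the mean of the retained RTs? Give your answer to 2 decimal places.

Excluded: 2657
Retained (n=8): Σ = 3698
Mean = 3698/8 = 462.2500

462.25 ms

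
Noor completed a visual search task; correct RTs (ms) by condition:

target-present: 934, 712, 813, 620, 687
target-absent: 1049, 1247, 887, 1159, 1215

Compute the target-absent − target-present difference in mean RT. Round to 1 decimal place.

358.2 ms

M(target-present) = 3766/5 = 753.200
M(target-absent) = 5557/5 = 1111.400
Difference = 1111.400 − 753.200 = 358.200 ms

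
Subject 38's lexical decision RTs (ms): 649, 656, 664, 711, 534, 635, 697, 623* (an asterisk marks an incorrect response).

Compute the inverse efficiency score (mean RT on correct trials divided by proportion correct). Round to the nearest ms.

742 ms

Correct trials (n=7): 649, 656, 664, 711, 534, 635, 697
Mean correct RT = 4546/7 = 649.4286 ms
Proportion correct = 7/8
IES = 649.4286 / (7/8) = 742.204 ms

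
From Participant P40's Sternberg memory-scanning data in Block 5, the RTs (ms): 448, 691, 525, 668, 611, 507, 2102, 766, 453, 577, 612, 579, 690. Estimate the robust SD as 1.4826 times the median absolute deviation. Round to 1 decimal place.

Sorted: 448, 453, 507, 525, 577, 579, 611, 612, 668, 690, 691, 766, 2102 → median = 611
|x − 611| sorted: 0, 1, 32, 34, 57, 79, 80, 86, 104, 155, 158, 163, 1491 → MAD = 80
Robust SD ≈ 1.4826 × 80 = 118.608

118.6 ms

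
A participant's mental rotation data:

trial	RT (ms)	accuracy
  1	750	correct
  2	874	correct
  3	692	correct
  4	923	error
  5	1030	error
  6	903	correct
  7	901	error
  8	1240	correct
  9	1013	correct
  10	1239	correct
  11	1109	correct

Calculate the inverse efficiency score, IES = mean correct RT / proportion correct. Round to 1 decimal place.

1344.1 ms

Correct trials (n=8): 750, 874, 692, 903, 1240, 1013, 1239, 1109
Mean correct RT = 7820/8 = 977.5000 ms
Proportion correct = 8/11
IES = 977.5000 / (8/11) = 1344.062 ms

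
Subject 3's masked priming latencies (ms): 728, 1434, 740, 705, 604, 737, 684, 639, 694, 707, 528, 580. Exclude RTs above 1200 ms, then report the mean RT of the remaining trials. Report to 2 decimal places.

Excluded: 1434
Retained (n=11): Σ = 7346
Mean = 7346/11 = 667.8182

667.82 ms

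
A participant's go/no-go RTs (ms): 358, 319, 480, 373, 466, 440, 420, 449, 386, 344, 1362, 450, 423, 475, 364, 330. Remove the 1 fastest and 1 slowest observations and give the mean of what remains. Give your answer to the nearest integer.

411 ms

Sorted: 319, 330, 344, 358, 364, 373, 386, 420, 423, 440, 449, 450, 466, 475, 480, 1362
Drop lowest 1 (319) and highest 1 (1362)
Remaining (n=14): Σ = 5758, mean = 5758/14 = 411.286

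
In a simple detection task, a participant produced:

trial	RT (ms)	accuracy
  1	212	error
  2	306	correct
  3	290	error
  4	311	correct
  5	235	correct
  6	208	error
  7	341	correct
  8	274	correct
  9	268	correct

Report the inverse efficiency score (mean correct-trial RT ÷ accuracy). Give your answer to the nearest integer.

434 ms

Correct trials (n=6): 306, 311, 235, 341, 274, 268
Mean correct RT = 1735/6 = 289.1667 ms
Proportion correct = 6/9
IES = 289.1667 / (6/9) = 433.750 ms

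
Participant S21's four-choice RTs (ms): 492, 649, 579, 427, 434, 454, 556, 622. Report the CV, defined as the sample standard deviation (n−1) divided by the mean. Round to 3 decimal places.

n = 8, Σ = 4213, M = 526.6250
Σ(x−M)² = 52655.875; s = √(52655.875/7) = 86.7310
CV = 86.7310 / 526.6250 = 0.16469

0.165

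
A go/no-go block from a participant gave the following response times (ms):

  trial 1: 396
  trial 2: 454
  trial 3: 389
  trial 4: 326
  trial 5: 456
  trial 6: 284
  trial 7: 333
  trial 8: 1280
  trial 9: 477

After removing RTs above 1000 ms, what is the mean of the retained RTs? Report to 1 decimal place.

389.4 ms

Excluded: 1280
Retained (n=8): Σ = 3115
Mean = 3115/8 = 389.3750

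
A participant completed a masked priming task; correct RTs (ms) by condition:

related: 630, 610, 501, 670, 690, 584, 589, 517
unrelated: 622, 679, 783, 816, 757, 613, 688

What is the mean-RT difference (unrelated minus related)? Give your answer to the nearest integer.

109 ms

M(related) = 4791/8 = 598.875
M(unrelated) = 4958/7 = 708.286
Difference = 708.286 − 598.875 = 109.411 ms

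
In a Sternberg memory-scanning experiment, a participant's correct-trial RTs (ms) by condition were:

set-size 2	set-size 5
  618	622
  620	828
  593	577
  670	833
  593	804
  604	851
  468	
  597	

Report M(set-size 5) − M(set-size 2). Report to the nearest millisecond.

157 ms

M(set-size 2) = 4763/8 = 595.375
M(set-size 5) = 4515/6 = 752.500
Difference = 752.500 − 595.375 = 157.125 ms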